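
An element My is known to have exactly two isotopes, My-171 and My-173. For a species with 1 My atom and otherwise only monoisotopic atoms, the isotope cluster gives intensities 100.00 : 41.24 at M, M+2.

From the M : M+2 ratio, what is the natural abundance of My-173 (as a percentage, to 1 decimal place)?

29.2%

Write p for the My-171 fraction. I(M+2)/I(M) = [C(1,1)·p^0·(1−p)] / p^1 = 1·(1−p)/p = 41.24/100.00 = 0.4124
(1−p)/p = 0.4124/1 = 0.4124  ⇒  p = 1/(1 + 0.4124) = 0.7080
My-171: 70.8%, My-173: 29.2%.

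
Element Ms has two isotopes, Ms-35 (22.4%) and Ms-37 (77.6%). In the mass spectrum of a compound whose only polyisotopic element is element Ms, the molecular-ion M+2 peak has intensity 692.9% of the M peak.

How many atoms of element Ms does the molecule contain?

The M+2/M ratio from n Ms atoms is n · q/p = n · 0.776/0.224.
n = 6.929 × 0.224/0.776 = 2.00 ≈ 2

2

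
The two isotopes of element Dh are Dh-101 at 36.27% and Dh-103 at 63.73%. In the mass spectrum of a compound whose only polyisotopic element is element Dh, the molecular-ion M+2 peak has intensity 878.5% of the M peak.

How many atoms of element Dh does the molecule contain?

The M+2/M ratio from n Dh atoms is n · q/p = n · 0.6373/0.3627.
n = 8.785 × 0.3627/0.6373 = 5.00 ≈ 5

5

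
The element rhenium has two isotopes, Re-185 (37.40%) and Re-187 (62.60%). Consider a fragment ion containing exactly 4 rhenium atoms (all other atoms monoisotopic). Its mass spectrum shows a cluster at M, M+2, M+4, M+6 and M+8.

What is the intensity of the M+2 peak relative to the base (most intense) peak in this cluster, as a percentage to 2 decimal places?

35.69%

(0.3740 + 0.6260)^4 gives M 0.0196, M+2 0.1310, M+4 0.3289, M+6 0.3670, M+8 0.1536; the largest is M+6.
P(M+6) = C(4,3) × 0.3740^1 × 0.6260^3 = 4 × 0.3740 × 0.24531438 = 0.366990 (base)
P(M+2) = C(4,1) × 0.3740^3 × 0.6260^1 = 4 × 0.05231362 × 0.6260 = 0.130993
Relative intensity = 0.130993 / 0.366990 × 100 = 35.69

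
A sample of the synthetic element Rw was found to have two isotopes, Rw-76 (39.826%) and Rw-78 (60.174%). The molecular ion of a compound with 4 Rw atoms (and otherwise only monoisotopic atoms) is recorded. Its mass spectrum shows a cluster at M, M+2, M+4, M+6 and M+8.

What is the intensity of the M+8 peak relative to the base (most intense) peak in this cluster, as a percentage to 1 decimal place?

Binomial terms of (0.39826 + 0.60174)^4: M 0.0252, M+2 0.1520, M+4 0.3446, M+6 0.3471, M+8 0.1311 → M+6 is the base peak.
P(M+6) = C(4,3) × 0.39826^1 × 0.60174^3 = 4 × 0.39826 × 0.21788465 = 0.347099 (base)
P(M+8) = C(4,4) × 0.39826^0 × 0.60174^4 = 1 × 1.0000 × 0.13110991 = 0.131110
Relative intensity = 0.131110 / 0.347099 × 100 = 37.8

37.8%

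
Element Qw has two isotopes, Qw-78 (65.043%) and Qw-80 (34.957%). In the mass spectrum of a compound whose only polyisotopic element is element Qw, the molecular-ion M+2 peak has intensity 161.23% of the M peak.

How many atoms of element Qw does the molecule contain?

3

With n Qw atoms, P(M+2)/P(M) = C(n,1)·p^(n−1)q / p^n = n·q/p = n · 0.34957/0.65043.
n = 1.6123 × 0.65043/0.34957 = 3.00 ≈ 3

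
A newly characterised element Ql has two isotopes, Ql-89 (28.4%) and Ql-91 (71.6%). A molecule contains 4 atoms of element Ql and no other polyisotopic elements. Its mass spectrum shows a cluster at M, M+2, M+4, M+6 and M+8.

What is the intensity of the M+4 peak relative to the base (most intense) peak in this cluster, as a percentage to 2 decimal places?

Binomial terms of (0.284 + 0.716)^4: M 0.0065, M+2 0.0656, M+4 0.2481, M+6 0.4170, M+8 0.2628 → M+6 is the base peak.
P(M+6) = C(4,3) × 0.284^1 × 0.716^3 = 4 × 0.2840 × 0.3670617 = 0.416982 (base)
P(M+4) = C(4,2) × 0.284^2 × 0.716^2 = 6 × 0.080656 × 0.512656 = 0.248093
Relative intensity = 0.248093 / 0.416982 × 100 = 59.50

59.50%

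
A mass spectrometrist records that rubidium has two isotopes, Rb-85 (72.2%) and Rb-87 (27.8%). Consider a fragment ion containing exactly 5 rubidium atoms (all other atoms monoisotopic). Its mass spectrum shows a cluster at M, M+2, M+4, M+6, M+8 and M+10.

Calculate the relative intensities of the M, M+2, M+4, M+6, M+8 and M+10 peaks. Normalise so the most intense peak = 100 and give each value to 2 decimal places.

51.94 : 100.00 : 77.01 : 29.65 : 5.71 : 0.44

Expanding (0.722 + 0.278)^5:
P(M) = 0.722^5 = 0.196194
P(M+2) = 5 × 0.722^4 × 0.278^1 = 0.377714
P(M+4) = 10 × 0.722^3 × 0.278^2 = 0.290872
P(M+6) = 10 × 0.722^2 × 0.278^3 = 0.111998
P(M+8) = 5 × 0.722^1 × 0.278^4 = 0.021562
P(M+10) = 0.278^5 = 0.001660
The M+2 peak is largest (0.377714); scaling to 100 gives 51.94 : 100.00 : 77.01 : 29.65 : 5.71 : 0.44.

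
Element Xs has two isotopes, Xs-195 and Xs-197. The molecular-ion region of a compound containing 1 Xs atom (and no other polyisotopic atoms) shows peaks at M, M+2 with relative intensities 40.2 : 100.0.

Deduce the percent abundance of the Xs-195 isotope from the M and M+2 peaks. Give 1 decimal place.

If p is the fraction of Xs that is Xs-195, then I(M+2)/I(M) = [C(1,1)·p^0·(1−p)] / p^1 = 1·(1−p)/p = 100.0/40.2 = 2.4876
(1−p)/p = 2.4876/1 = 2.4876  ⇒  p = 1/(1 + 2.4876) = 0.2867
Xs-195: 28.7%, Xs-197: 71.3%.

28.7%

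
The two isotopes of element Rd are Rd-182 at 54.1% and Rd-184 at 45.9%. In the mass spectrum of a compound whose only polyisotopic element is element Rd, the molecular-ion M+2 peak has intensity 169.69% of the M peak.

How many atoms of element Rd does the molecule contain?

2

For n independent Rd atoms, I(M+2)/I(M) = n · (abundance Rd-184) / (abundance Rd-182) = n · 0.459/0.541.
n = 1.6969 × 0.541/0.459 = 2.00 ≈ 2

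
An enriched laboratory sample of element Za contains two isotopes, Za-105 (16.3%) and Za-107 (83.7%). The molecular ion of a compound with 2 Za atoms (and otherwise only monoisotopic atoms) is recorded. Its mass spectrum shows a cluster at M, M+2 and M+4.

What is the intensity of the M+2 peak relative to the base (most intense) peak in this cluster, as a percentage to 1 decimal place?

Term probabilities: M 0.0266, M+2 0.2729, M+4 0.7006. Base peak = M+4.
P(M+4) = C(2,2) × 0.163^0 × 0.837^2 = 1 × 1.0000 × 0.700569 = 0.700569 (base)
P(M+2) = C(2,1) × 0.163^1 × 0.837^1 = 2 × 0.1630 × 0.8370 = 0.272862
Relative intensity = 0.272862 / 0.700569 × 100 = 38.9

38.9%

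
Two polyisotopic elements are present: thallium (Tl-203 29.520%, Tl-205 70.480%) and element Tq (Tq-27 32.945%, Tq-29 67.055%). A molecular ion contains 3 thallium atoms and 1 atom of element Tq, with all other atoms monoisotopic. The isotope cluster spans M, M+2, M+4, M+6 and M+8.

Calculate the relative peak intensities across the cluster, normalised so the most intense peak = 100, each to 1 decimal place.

Thallium pattern (n=3): 0.02572463 : 0.18425524 : 0.43991564 : 0.35010449
Element Tq pattern (n=1): 0.32945 : 0.67055
Convolve the two distributions (both contribute in 2-u steps):
  M: 0.02572463×0.32945 = 0.008475
  M+2: 0.02572463×0.67055 + 0.18425524×0.32945 = 0.077953
  M+4: 0.18425524×0.67055 + 0.43991564×0.32945 = 0.268483
  M+6: 0.43991564×0.67055 + 0.35010449×0.32945 = 0.410327
  M+8: 0.35010449×0.67055 = 0.234763
Scale to base peak (0.410327) = 100: 2.1 : 19.0 : 65.4 : 100.0 : 57.2

2.1 : 19.0 : 65.4 : 100.0 : 57.2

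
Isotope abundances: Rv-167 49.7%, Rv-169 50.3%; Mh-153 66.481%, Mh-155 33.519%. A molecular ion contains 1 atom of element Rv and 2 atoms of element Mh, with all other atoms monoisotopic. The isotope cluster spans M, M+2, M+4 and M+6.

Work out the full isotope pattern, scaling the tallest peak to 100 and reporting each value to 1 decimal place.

Element Rv pattern (n=1): 0.4970 : 0.5030
Element Mh pattern (n=2): 0.44197234 : 0.44567533 : 0.11235234
Convolve the two distributions (both contribute in 2-u steps):
  M: 0.4970×0.44197234 = 0.219660
  M+2: 0.4970×0.44567533 + 0.5030×0.44197234 = 0.443813
  M+4: 0.4970×0.11235234 + 0.5030×0.44567533 = 0.280014
  M+6: 0.5030×0.11235234 = 0.056513
Scale to base peak (0.443813) = 100: 49.5 : 100.0 : 63.1 : 12.7

49.5 : 100.0 : 63.1 : 12.7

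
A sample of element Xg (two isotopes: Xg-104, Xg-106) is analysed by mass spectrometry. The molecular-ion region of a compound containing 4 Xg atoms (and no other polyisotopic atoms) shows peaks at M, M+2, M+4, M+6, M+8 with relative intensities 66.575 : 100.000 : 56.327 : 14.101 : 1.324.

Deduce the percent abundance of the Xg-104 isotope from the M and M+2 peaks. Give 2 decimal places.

72.70%

Let p = fractional abundance of Xg-104. I(M+2)/I(M) = [C(4,1)·p^3·(1−p)] / p^4 = 4·(1−p)/p = 100.000/66.575 = 1.5021
(1−p)/p = 1.5021/4 = 0.3755  ⇒  p = 1/(1 + 0.3755) = 0.7270
Xg-104: 72.70%, Xg-106: 27.30%.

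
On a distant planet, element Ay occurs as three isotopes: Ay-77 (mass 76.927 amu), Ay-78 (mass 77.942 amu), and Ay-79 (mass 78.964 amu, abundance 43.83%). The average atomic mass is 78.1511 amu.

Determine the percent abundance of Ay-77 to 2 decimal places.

The remaining 56.17% is split between Ay-77 (fraction x) and Ay-78 (fraction 0.5617 − x).
Substituting: 76.927x + 77.942(0.5617 − x) = 43.5411788
(76.927 − 77.942)x = -0.2388426  ⇒  x = 0.23531, y = 0.32639
Ay-77: 23.53%, Ay-78: 32.64%.

23.53%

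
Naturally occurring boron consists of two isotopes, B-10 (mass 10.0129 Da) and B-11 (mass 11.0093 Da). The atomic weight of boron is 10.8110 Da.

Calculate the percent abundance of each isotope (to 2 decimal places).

Let x be the fractional abundance of B-10; then B-11 has abundance 1 − x.
10.0129·x + 11.0093·(1 − x) = 10.8110
(10.0129 − 11.0093)·x = 10.8110 − 11.0093
x = -0.1983 / -0.9964 = 0.19902 → 19.90% B-10, 80.10% B-11.

B-10: 19.90%, B-11: 80.10%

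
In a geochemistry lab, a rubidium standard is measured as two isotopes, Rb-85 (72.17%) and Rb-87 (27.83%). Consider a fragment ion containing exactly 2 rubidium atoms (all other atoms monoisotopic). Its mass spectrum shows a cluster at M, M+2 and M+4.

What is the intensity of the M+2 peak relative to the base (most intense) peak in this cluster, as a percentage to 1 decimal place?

Binomial terms of (0.7217 + 0.2783)^2: M 0.5209, M+2 0.4017, M+4 0.0775 → M is the base peak.
P(M) = C(2,0) × 0.7217^2 × 0.2783^0 = 1 × 0.52085089 × 1.0000 = 0.520851 (base)
P(M+2) = C(2,1) × 0.7217^1 × 0.2783^1 = 2 × 0.7217 × 0.2783 = 0.401698
Relative intensity = 0.401698 / 0.520851 × 100 = 77.1

77.1%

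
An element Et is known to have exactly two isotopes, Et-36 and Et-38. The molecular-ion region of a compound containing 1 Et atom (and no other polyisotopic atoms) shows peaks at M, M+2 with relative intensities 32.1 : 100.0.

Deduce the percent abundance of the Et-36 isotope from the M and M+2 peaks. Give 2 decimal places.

Write p for the Et-36 fraction. I(M+2)/I(M) = [C(1,1)·p^0·(1−p)] / p^1 = 1·(1−p)/p = 100.0/32.1 = 3.1153
(1−p)/p = 3.1153/1 = 3.1153  ⇒  p = 1/(1 + 3.1153) = 0.2430
Et-36: 24.30%, Et-38: 75.70%.

24.30%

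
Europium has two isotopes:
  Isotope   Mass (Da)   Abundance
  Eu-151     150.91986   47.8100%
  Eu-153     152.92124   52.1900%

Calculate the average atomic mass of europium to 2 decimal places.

151.96 Da

The abundance-weighted mean is 0.478100 × 150.91986 + 0.521900 × 152.92124
= 72.154785 + 79.809595 = 151.964380 Da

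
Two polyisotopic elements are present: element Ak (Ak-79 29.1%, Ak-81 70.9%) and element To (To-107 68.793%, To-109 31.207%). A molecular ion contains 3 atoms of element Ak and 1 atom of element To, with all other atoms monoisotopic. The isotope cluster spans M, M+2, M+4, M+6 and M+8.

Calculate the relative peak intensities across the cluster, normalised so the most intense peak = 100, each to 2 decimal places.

4.44 : 34.44 : 93.71 : 100.00 : 29.11

Element Ak pattern (n=3): 0.02464217 : 0.18011649 : 0.43884051 : 0.35640083
Element To pattern (n=1): 0.68793 : 0.31207
Convolve the two distributions (both contribute in 2-u steps):
  M: 0.02464217×0.68793 = 0.016952
  M+2: 0.02464217×0.31207 + 0.18011649×0.68793 = 0.131598
  M+4: 0.18011649×0.31207 + 0.43884051×0.68793 = 0.358101
  M+6: 0.43884051×0.31207 + 0.35640083×0.68793 = 0.382128
  M+8: 0.35640083×0.31207 = 0.111222
Scale to base peak (0.382128) = 100: 4.44 : 34.44 : 93.71 : 100.00 : 29.11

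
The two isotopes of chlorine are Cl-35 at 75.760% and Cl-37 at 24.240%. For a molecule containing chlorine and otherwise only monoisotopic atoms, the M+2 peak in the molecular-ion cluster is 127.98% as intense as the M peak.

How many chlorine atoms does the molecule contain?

For n independent Cl atoms, I(M+2)/I(M) = n · (abundance Cl-37) / (abundance Cl-35) = n · 0.24240/0.75760.
n = 1.2798 × 0.75760/0.24240 = 4.00 ≈ 4

4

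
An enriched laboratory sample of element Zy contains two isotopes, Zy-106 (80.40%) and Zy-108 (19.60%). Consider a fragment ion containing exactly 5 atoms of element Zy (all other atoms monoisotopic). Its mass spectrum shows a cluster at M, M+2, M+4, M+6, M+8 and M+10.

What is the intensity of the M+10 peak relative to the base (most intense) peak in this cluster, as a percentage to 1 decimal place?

Term probabilities: M 0.3360, M+2 0.4095, M+4 0.1997, M+6 0.0487, M+8 0.0059, M+10 0.0003. Base peak = M+2.
P(M+2) = C(5,1) × 0.8040^4 × 0.1960^1 = 5 × 0.41785365 × 0.1960 = 0.409497 (base)
P(M+10) = C(5,5) × 0.8040^0 × 0.1960^5 = 1 × 1.0000 × 0.00028925 = 0.000289
Relative intensity = 0.000289 / 0.409497 × 100 = 0.1

0.1%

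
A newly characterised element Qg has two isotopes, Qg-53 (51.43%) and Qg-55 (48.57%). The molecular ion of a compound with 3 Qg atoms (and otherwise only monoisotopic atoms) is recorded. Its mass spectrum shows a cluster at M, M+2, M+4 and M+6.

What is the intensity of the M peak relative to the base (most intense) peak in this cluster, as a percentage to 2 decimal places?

35.30%

(0.5143 + 0.4857)^3 gives M 0.1360, M+2 0.3854, M+4 0.3640, M+6 0.1146; the largest is M+2.
P(M+2) = C(3,1) × 0.5143^2 × 0.4857^1 = 3 × 0.26450449 × 0.4857 = 0.385409 (base)
P(M) = C(3,0) × 0.5143^3 × 0.4857^0 = 1 × 0.13603466 × 1.0000 = 0.136035
Relative intensity = 0.136035 / 0.385409 × 100 = 35.30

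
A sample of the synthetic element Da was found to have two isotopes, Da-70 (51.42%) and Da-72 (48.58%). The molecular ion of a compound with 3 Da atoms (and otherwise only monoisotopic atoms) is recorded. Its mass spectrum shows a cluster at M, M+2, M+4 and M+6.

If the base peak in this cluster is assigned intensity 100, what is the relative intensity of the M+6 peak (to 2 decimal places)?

(0.5142 + 0.4858)^3 gives M 0.1360, M+2 0.3853, M+4 0.3641, M+6 0.1146; the largest is M+2.
P(M+2) = C(3,1) × 0.5142^2 × 0.4858^1 = 3 × 0.26440164 × 0.4858 = 0.385339 (base)
P(M+6) = C(3,3) × 0.5142^0 × 0.4858^3 = 1 × 1.0000 × 0.1146496 = 0.114650
Relative intensity = 0.114650 / 0.385339 × 100 = 29.75

29.75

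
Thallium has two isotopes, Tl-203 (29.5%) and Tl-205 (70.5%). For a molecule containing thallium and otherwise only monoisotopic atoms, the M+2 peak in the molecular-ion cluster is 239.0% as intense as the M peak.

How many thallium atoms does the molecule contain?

The M+2/M ratio from n Tl atoms is n · q/p = n · 0.705/0.295.
n = 2.390 × 0.295/0.705 = 1.00 ≈ 1

1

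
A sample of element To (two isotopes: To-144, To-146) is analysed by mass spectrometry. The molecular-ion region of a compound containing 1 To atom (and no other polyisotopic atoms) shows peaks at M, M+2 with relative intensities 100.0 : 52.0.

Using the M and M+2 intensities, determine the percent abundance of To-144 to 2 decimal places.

65.79%

If p is the fraction of To that is To-144, then I(M+2)/I(M) = [C(1,1)·p^0·(1−p)] / p^1 = 1·(1−p)/p = 52.0/100.0 = 0.5200
(1−p)/p = 0.5200/1 = 0.5200  ⇒  p = 1/(1 + 0.5200) = 0.6579
To-144: 65.79%, To-146: 34.21%.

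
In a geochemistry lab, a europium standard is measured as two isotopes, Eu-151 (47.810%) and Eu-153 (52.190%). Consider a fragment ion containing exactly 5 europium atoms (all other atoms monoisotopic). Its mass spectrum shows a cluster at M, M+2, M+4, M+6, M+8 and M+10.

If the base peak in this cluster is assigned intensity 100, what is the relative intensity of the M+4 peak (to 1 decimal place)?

91.6

(0.47810 + 0.52190)^5 gives M 0.0250, M+2 0.1363, M+4 0.2977, M+6 0.3249, M+8 0.1774, M+10 0.0387; the largest is M+6.
P(M+6) = C(5,3) × 0.47810^2 × 0.52190^3 = 10 × 0.22857961 × 0.14215492 = 0.324937 (base)
P(M+4) = C(5,2) × 0.47810^3 × 0.52190^2 = 10 × 0.10928391 × 0.27237961 = 0.297667
Relative intensity = 0.297667 / 0.324937 × 100 = 91.6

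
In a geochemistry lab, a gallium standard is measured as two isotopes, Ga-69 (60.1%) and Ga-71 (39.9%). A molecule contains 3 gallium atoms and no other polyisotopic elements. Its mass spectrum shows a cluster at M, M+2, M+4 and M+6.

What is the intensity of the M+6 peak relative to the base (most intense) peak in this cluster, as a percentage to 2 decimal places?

Binomial terms of (0.601 + 0.399)^3: M 0.2171, M+2 0.4324, M+4 0.2870, M+6 0.0635 → M+2 is the base peak.
P(M+2) = C(3,1) × 0.601^2 × 0.399^1 = 3 × 0.361201 × 0.3990 = 0.432358 (base)
P(M+6) = C(3,3) × 0.601^0 × 0.399^3 = 1 × 1.0000 × 0.0635212 = 0.063521
Relative intensity = 0.063521 / 0.432358 × 100 = 14.69

14.69%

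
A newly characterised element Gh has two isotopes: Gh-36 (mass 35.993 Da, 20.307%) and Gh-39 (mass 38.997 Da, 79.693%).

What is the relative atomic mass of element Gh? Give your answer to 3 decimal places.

38.387 Da

Ar = Σ fᵢ·mᵢ = 0.20307 × 35.993 + 0.79693 × 38.997
= 7.3091 + 31.0779 = 38.3870 Da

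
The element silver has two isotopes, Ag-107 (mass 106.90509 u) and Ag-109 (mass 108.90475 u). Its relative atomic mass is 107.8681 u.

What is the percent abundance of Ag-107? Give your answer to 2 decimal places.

51.84%

Let x be the fractional abundance of Ag-107; then Ag-109 has abundance 1 − x.
106.90509·x + 108.90475·(1 − x) = 107.8681
(106.90509 − 108.90475)·x = 107.8681 − 108.90475
x = -1.03665 / -1.99966 = 0.51841 → 51.84% Ag-107, 48.16% Ag-109.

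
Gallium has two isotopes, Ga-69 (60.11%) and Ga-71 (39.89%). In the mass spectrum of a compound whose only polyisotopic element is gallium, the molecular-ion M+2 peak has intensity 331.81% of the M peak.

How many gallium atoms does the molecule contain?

The M+2/M ratio from n Ga atoms is n · q/p = n · 0.3989/0.6011.
n = 3.3181 × 0.6011/0.3989 = 5.00 ≈ 5

5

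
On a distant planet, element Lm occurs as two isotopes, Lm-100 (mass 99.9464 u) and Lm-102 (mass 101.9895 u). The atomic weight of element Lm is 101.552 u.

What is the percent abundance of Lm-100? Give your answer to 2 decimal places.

Writing the weighted mean with unknown fraction x of Lm-100:
99.9464·x + 101.9895·(1 − x) = 101.552
(99.9464 − 101.9895)·x = 101.552 − 101.9895
x = -0.4375 / -2.0431 = 0.21414 → 21.41% Lm-100, 78.59% Lm-102.

21.41%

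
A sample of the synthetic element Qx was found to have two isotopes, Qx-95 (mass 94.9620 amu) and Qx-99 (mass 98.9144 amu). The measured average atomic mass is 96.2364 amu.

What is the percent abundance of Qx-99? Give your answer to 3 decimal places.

With x = fraction of Qx-95 (so Qx-99 is 1 − x):
94.9620·x + 98.9144·(1 − x) = 96.2364
(94.9620 − 98.9144)·x = 96.2364 − 98.9144
x = -2.6780 / -3.9524 = 0.67756 → 67.756% Qx-95, 32.244% Qx-99.

32.244%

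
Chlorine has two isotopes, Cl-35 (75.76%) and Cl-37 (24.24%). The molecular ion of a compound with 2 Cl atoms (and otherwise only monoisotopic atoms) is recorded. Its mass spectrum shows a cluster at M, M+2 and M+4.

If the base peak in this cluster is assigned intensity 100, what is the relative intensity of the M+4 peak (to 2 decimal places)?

Binomial terms of (0.7576 + 0.2424)^2: M 0.5740, M+2 0.3673, M+4 0.0588 → M is the base peak.
P(M) = C(2,0) × 0.7576^2 × 0.2424^0 = 1 × 0.57395776 × 1.0000 = 0.573958 (base)
P(M+4) = C(2,2) × 0.7576^0 × 0.2424^2 = 1 × 1.0000 × 0.05875776 = 0.058758
Relative intensity = 0.058758 / 0.573958 × 100 = 10.24

10.24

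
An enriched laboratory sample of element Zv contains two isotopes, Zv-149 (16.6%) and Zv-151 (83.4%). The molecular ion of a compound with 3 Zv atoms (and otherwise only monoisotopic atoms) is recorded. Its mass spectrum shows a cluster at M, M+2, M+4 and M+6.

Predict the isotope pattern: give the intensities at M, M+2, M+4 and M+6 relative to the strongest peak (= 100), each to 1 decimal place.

0.8 : 11.9 : 59.7 : 100.0

The 3 Zv atoms are independent, so intensities follow the terms of (0.166 + 0.834)^3.
P(M) = 0.166^3 = 0.004574
P(M+2) = 3 × 0.166^2 × 0.834^1 = 0.068945
P(M+4) = 3 × 0.166^1 × 0.834^2 = 0.346387
P(M+6) = 0.834^3 = 0.580094
The M+6 peak is largest (0.580094); scaling to 100 gives 0.8 : 11.9 : 59.7 : 100.0.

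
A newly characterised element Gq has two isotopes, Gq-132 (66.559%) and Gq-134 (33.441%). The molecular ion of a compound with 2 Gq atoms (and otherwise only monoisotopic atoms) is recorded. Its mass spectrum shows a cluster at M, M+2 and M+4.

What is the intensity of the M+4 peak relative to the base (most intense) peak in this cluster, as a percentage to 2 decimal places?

25.12%

Term probabilities: M 0.4430, M+2 0.4452, M+4 0.1118. Base peak = M+2.
P(M+2) = C(2,1) × 0.66559^1 × 0.33441^1 = 2 × 0.66559 × 0.33441 = 0.445160 (base)
P(M+4) = C(2,2) × 0.66559^0 × 0.33441^2 = 1 × 1.0000 × 0.11183005 = 0.111830
Relative intensity = 0.111830 / 0.445160 × 100 = 25.12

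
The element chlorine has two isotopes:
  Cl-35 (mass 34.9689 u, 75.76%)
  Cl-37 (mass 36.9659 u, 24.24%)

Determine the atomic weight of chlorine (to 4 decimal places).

35.4530 u

Weight each isotope mass by its fractional abundance: 0.7576 × 34.9689 + 0.2424 × 36.9659
= 26.49244 + 8.96053 = 35.45297 u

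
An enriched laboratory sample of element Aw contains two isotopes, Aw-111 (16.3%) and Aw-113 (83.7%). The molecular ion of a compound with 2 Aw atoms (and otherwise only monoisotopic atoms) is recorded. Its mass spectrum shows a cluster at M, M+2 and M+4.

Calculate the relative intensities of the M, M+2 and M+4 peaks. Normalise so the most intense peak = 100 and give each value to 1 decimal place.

3.8 : 38.9 : 100.0

Each Aw atom is independently Aw-111 (p = 0.163) or Aw-113 (q = 0.837); the cluster is the binomial expansion (p + q)^2.
P(M) = 0.163^2 = 0.026569
P(M+2) = 2 × 0.163^1 × 0.837^1 = 0.272862
P(M+4) = 0.837^2 = 0.700569
The M+4 peak is largest (0.700569); scaling to 100 gives 3.8 : 38.9 : 100.0.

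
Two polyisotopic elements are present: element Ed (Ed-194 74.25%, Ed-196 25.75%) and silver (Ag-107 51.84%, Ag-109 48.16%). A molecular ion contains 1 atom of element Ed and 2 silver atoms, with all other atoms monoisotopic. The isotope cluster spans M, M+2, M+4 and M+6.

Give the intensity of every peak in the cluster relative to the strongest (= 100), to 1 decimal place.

45.4 : 100.0 : 68.4 : 13.6

Element Ed pattern (n=1): 0.7425 : 0.2575
Silver pattern (n=2): 0.26873856 : 0.49932288 : 0.23193856
Convolve the two distributions (both contribute in 2-u steps):
  M: 0.7425×0.26873856 = 0.199538
  M+2: 0.7425×0.49932288 + 0.2575×0.26873856 = 0.439947
  M+4: 0.7425×0.23193856 + 0.2575×0.49932288 = 0.300790
  M+6: 0.2575×0.23193856 = 0.059724
Scale to base peak (0.439947) = 100: 45.4 : 100.0 : 68.4 : 13.6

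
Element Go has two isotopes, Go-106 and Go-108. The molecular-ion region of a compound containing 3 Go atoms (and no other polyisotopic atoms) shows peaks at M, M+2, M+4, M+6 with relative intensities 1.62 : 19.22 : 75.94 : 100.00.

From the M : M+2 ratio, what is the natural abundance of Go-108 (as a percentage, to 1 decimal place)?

Let p = fractional abundance of Go-106. I(M+2)/I(M) = [C(3,1)·p^2·(1−p)] / p^3 = 3·(1−p)/p = 19.22/1.62 = 11.8642
(1−p)/p = 11.8642/3 = 3.9547  ⇒  p = 1/(1 + 3.9547) = 0.2018
Go-106: 20.2%, Go-108: 79.8%.

79.8%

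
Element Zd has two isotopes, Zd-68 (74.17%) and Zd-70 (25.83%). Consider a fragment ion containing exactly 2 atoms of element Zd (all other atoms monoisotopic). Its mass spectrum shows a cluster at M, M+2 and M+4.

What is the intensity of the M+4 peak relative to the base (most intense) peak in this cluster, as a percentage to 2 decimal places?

12.13%

(0.7417 + 0.2583)^2 gives M 0.5501, M+2 0.3832, M+4 0.0667; the largest is M.
P(M) = C(2,0) × 0.7417^2 × 0.2583^0 = 1 × 0.55011889 × 1.0000 = 0.550119 (base)
P(M+4) = C(2,2) × 0.7417^0 × 0.2583^2 = 1 × 1.0000 × 0.06671889 = 0.066719
Relative intensity = 0.066719 / 0.550119 × 100 = 12.13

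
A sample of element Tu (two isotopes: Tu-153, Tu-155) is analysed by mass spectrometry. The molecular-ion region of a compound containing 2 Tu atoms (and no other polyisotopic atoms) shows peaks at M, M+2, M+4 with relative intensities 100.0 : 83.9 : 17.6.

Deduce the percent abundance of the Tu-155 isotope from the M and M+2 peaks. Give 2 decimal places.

29.55%

Let p = fractional abundance of Tu-153. I(M+2)/I(M) = [C(2,1)·p^1·(1−p)] / p^2 = 2·(1−p)/p = 83.9/100.0 = 0.8390
(1−p)/p = 0.8390/2 = 0.4195  ⇒  p = 1/(1 + 0.4195) = 0.7045
Tu-153: 70.45%, Tu-155: 29.55%.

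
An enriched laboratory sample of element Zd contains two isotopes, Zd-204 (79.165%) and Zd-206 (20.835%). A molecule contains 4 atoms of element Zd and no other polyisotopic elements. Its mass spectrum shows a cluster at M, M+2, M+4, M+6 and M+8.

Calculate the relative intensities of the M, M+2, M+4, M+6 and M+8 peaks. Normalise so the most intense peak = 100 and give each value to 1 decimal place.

The 4 Zd atoms are independent, so intensities follow the terms of (0.79165 + 0.20835)^4.
P(M) = 0.79165^4 = 0.392765
P(M+2) = 4 × 0.79165^3 × 0.20835^1 = 0.413479
P(M+4) = 6 × 0.79165^2 × 0.20835^2 = 0.163232
P(M+6) = 4 × 0.79165^1 × 0.20835^3 = 0.028640
P(M+8) = 0.20835^4 = 0.001884
The M+2 peak is largest (0.413479); scaling to 100 gives 95.0 : 100.0 : 39.5 : 6.9 : 0.5.

95.0 : 100.0 : 39.5 : 6.9 : 0.5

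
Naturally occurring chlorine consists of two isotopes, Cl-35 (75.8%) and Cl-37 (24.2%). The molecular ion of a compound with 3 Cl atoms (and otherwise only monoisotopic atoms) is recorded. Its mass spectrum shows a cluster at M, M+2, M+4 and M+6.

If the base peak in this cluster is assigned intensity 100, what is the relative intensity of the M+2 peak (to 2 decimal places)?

95.78

(0.758 + 0.242)^3 gives M 0.4355, M+2 0.4171, M+4 0.1332, M+6 0.0142; the largest is M.
P(M) = C(3,0) × 0.758^3 × 0.242^0 = 1 × 0.43551951 × 1.0000 = 0.435520 (base)
P(M+2) = C(3,1) × 0.758^2 × 0.242^1 = 3 × 0.574564 × 0.2420 = 0.417133
Relative intensity = 0.417133 / 0.435520 × 100 = 95.78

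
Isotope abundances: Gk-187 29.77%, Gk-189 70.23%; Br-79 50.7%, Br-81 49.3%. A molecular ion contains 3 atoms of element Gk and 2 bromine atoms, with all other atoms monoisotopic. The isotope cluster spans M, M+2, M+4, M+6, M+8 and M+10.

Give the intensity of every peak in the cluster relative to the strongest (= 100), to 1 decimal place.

1.9 : 17.3 : 60.1 : 100.0 : 79.0 : 23.7

Element Gk pattern (n=3): 0.02638375 : 0.18672462 : 0.44049951 : 0.34639212
Bromine pattern (n=2): 0.257049 : 0.499902 : 0.243049
Convolve the two distributions (both contribute in 2-u steps):
  M: 0.02638375×0.257049 = 0.006782
  M+2: 0.02638375×0.499902 + 0.18672462×0.257049 = 0.061187
  M+4: 0.02638375×0.243049 + 0.18672462×0.499902 + 0.44049951×0.257049 = 0.212987
  M+6: 0.18672462×0.243049 + 0.44049951×0.499902 + 0.34639212×0.257049 = 0.354630
  M+8: 0.44049951×0.243049 + 0.34639212×0.499902 = 0.280225
  M+10: 0.34639212×0.243049 = 0.084190
Scale to base peak (0.354630) = 100: 1.9 : 17.3 : 60.1 : 100.0 : 79.0 : 23.7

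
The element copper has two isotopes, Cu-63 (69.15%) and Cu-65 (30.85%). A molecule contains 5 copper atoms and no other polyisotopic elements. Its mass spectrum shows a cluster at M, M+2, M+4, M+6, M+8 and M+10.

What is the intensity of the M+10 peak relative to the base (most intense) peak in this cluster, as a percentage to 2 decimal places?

0.79%

Term probabilities: M 0.1581, M+2 0.3527, M+4 0.3147, M+6 0.1404, M+8 0.0313, M+10 0.0028. Base peak = M+2.
P(M+2) = C(5,1) × 0.6915^4 × 0.3085^1 = 5 × 0.2286487 × 0.3085 = 0.352691 (base)
P(M+10) = C(5,5) × 0.6915^0 × 0.3085^5 = 1 × 1.0000 × 0.00279432 = 0.002794
Relative intensity = 0.002794 / 0.352691 × 100 = 0.79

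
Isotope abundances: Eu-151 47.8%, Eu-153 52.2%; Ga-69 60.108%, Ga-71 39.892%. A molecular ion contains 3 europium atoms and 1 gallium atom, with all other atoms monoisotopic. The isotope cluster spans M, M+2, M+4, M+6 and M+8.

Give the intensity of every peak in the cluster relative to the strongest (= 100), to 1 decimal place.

Europium pattern (n=3): 0.10921535 : 0.35780594 : 0.39074206 : 0.14223665
Gallium pattern (n=1): 0.60108 : 0.39892
Convolve the two distributions (both contribute in 2-u steps):
  M: 0.10921535×0.60108 = 0.065647
  M+2: 0.10921535×0.39892 + 0.35780594×0.60108 = 0.258638
  M+4: 0.35780594×0.39892 + 0.39074206×0.60108 = 0.377603
  M+6: 0.39074206×0.39892 + 0.14223665×0.60108 = 0.241370
  M+8: 0.14223665×0.39892 = 0.056741
Scale to base peak (0.377603) = 100: 17.4 : 68.5 : 100.0 : 63.9 : 15.0

17.4 : 68.5 : 100.0 : 63.9 : 15.0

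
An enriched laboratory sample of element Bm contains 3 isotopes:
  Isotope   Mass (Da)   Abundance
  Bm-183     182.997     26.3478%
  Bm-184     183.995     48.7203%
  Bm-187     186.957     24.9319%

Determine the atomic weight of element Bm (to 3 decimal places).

184.471 Da

Ar = Σ fᵢ·mᵢ = 0.263478 × 182.997 + 0.487203 × 183.995 + 0.249319 × 186.957
= 48.2157 + 89.6429 + 46.6119 = 184.4705 Da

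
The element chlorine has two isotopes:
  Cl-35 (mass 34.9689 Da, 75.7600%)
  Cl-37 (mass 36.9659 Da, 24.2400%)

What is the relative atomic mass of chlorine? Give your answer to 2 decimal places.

35.45 Da

Ar = Σ fᵢ·mᵢ = 0.757600 × 34.9689 + 0.242400 × 36.9659
= 26.49244 + 8.96053 = 35.45297 Da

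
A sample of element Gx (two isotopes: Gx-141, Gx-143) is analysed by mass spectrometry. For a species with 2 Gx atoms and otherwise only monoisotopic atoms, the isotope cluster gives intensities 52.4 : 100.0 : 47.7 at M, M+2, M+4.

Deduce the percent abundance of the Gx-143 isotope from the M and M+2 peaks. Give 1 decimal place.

Let p = fractional abundance of Gx-141. I(M+2)/I(M) = [C(2,1)·p^1·(1−p)] / p^2 = 2·(1−p)/p = 100.0/52.4 = 1.9084
(1−p)/p = 1.9084/2 = 0.9542  ⇒  p = 1/(1 + 0.9542) = 0.5117
Gx-141: 51.2%, Gx-143: 48.8%.

48.8%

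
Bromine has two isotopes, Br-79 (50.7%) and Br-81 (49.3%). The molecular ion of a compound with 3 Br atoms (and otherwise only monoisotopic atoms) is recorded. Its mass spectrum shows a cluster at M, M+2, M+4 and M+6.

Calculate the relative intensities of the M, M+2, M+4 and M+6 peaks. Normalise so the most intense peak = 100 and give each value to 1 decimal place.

Each Br atom is independently Br-79 (p = 0.507) or Br-81 (q = 0.493); the cluster is the binomial expansion (p + q)^3.
P(M) = 0.507^3 = 0.130324
P(M+2) = 3 × 0.507^2 × 0.493^1 = 0.380175
P(M+4) = 3 × 0.507^1 × 0.493^2 = 0.369678
P(M+6) = 0.493^3 = 0.119823
The M+2 peak is largest (0.380175); scaling to 100 gives 34.3 : 100.0 : 97.2 : 31.5.

34.3 : 100.0 : 97.2 : 31.5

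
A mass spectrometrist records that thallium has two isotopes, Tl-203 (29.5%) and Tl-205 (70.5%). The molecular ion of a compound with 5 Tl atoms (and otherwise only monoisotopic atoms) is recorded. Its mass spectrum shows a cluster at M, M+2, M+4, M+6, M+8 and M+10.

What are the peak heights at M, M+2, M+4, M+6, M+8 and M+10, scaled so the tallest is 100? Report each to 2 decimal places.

0.61 : 7.33 : 35.02 : 83.69 : 100.00 : 47.80

Expanding (0.295 + 0.705)^5:
P(M) = 0.295^5 = 0.002234
P(M+2) = 5 × 0.295^4 × 0.705^1 = 0.026696
P(M+4) = 10 × 0.295^3 × 0.705^2 = 0.127598
P(M+6) = 10 × 0.295^2 × 0.705^3 = 0.304938
P(M+8) = 5 × 0.295^1 × 0.705^4 = 0.364375
P(M+10) = 0.705^5 = 0.174159
The M+8 peak is largest (0.364375); scaling to 100 gives 0.61 : 7.33 : 35.02 : 83.69 : 100.00 : 47.80.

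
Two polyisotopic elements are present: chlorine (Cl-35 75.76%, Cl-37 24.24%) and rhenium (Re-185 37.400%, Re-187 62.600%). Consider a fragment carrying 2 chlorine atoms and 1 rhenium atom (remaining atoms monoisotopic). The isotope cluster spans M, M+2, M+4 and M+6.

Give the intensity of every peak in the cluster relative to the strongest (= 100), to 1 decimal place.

43.2 : 100.0 : 50.7 : 7.4

Chlorine pattern (n=2): 0.57395776 : 0.36728448 : 0.05875776
Rhenium pattern (n=1): 0.3740 : 0.6260
Convolve the two distributions (both contribute in 2-u steps):
  M: 0.57395776×0.3740 = 0.214660
  M+2: 0.57395776×0.6260 + 0.36728448×0.3740 = 0.496662
  M+4: 0.36728448×0.6260 + 0.05875776×0.3740 = 0.251895
  M+6: 0.05875776×0.6260 = 0.036782
Scale to base peak (0.496662) = 100: 43.2 : 100.0 : 50.7 : 7.4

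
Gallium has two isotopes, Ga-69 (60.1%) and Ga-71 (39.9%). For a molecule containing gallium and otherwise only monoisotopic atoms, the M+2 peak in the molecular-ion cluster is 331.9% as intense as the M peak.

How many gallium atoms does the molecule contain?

For n independent Ga atoms, I(M+2)/I(M) = n · (abundance Ga-71) / (abundance Ga-69) = n · 0.399/0.601.
n = 3.319 × 0.601/0.399 = 5.00 ≈ 5

5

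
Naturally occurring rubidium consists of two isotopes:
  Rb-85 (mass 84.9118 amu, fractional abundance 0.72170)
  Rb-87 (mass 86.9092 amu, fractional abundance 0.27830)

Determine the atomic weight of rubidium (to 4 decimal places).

Ar = Σ fᵢ·mᵢ = 0.72170 × 84.9118 + 0.27830 × 86.9092
= 61.28085 + 24.18683 = 85.46768 amu

85.4677 amu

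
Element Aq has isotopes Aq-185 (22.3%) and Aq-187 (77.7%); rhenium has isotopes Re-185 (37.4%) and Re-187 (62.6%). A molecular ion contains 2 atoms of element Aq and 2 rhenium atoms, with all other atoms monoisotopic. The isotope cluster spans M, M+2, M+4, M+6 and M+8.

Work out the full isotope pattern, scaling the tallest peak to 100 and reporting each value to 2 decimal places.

Element Aq pattern (n=2): 0.049729 : 0.346542 : 0.603729
Rhenium pattern (n=2): 0.139876 : 0.468248 : 0.391876
Convolve the two distributions (both contribute in 2-u steps):
  M: 0.049729×0.139876 = 0.006956
  M+2: 0.049729×0.468248 + 0.346542×0.139876 = 0.071758
  M+4: 0.049729×0.391876 + 0.346542×0.468248 + 0.603729×0.139876 = 0.266202
  M+6: 0.346542×0.391876 + 0.603729×0.468248 = 0.418496
  M+8: 0.603729×0.391876 = 0.236587
Scale to base peak (0.418496) = 100: 1.66 : 17.15 : 63.61 : 100.00 : 56.53

1.66 : 17.15 : 63.61 : 100.00 : 56.53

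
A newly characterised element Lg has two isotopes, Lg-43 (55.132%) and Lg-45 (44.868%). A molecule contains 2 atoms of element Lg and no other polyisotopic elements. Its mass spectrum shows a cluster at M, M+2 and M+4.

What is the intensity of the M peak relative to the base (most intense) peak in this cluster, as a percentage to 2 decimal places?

61.44%

(0.55132 + 0.44868)^2 gives M 0.3040, M+2 0.4947, M+4 0.2013; the largest is M+2.
P(M+2) = C(2,1) × 0.55132^1 × 0.44868^1 = 2 × 0.55132 × 0.44868 = 0.494733 (base)
P(M) = C(2,0) × 0.55132^2 × 0.44868^0 = 1 × 0.30395374 × 1.0000 = 0.303954
Relative intensity = 0.303954 / 0.494733 × 100 = 61.44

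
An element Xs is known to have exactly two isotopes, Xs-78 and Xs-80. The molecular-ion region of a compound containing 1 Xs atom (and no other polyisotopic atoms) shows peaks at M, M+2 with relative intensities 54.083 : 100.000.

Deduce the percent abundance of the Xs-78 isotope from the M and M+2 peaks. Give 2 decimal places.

Write p for the Xs-78 fraction. I(M+2)/I(M) = [C(1,1)·p^0·(1−p)] / p^1 = 1·(1−p)/p = 100.000/54.083 = 1.8490
(1−p)/p = 1.8490/1 = 1.8490  ⇒  p = 1/(1 + 1.8490) = 0.3510
Xs-78: 35.10%, Xs-80: 64.90%.

35.10%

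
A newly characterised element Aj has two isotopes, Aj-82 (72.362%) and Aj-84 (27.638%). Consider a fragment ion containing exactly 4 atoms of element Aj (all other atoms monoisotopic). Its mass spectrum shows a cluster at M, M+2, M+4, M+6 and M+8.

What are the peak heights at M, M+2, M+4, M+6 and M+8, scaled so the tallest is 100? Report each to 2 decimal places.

The 4 Aj atoms are independent, so intensities follow the terms of (0.72362 + 0.27638)^4.
P(M) = 0.72362^4 = 0.274184
P(M+2) = 4 × 0.72362^3 × 0.27638^1 = 0.418888
P(M+4) = 6 × 0.72362^2 × 0.27638^2 = 0.239986
P(M+6) = 4 × 0.72362^1 × 0.27638^3 = 0.061107
P(M+8) = 0.27638^4 = 0.005835
The M+2 peak is largest (0.418888); scaling to 100 gives 65.46 : 100.00 : 57.29 : 14.59 : 1.39.

65.46 : 100.00 : 57.29 : 14.59 : 1.39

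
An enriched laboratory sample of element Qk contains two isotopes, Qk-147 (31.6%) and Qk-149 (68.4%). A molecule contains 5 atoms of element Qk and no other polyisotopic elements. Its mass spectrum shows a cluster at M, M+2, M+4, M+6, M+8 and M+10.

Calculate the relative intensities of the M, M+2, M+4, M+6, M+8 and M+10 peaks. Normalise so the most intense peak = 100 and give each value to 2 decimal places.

0.91 : 9.86 : 42.69 : 92.40 : 100.00 : 43.29

Expanding (0.316 + 0.684)^5:
P(M) = 0.316^5 = 0.003151
P(M+2) = 5 × 0.316^4 × 0.684^1 = 0.034102
P(M+4) = 10 × 0.316^3 × 0.684^2 = 0.147630
P(M+6) = 10 × 0.316^2 × 0.684^3 = 0.319553
P(M+8) = 5 × 0.316^1 × 0.684^4 = 0.345845
P(M+10) = 0.684^5 = 0.149720
The M+8 peak is largest (0.345845); scaling to 100 gives 0.91 : 9.86 : 42.69 : 92.40 : 100.00 : 43.29.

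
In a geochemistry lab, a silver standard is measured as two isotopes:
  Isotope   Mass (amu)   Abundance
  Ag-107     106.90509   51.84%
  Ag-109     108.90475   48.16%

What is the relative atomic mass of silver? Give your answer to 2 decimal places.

107.87 amu

Weight each isotope mass by its fractional abundance: 0.5184 × 106.90509 + 0.4816 × 108.90475
= 55.419599 + 52.448528 = 107.868127 amu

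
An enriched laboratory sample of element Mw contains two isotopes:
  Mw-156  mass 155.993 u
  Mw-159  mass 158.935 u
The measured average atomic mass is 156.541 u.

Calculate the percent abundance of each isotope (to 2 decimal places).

Writing the weighted mean with unknown fraction x of Mw-156:
155.993·x + 158.935·(1 − x) = 156.541
(155.993 − 158.935)·x = 156.541 − 158.935
x = -2.394 / -2.942 = 0.81373 → 81.37% Mw-156, 18.63% Mw-159.

Mw-156: 81.37%, Mw-159: 18.63%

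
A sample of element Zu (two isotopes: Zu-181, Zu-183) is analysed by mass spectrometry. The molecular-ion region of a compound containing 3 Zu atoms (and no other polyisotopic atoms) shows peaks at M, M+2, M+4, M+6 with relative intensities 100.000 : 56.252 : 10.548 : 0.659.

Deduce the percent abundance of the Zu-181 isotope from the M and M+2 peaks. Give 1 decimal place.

If p is the fraction of Zu that is Zu-181, then I(M+2)/I(M) = [C(3,1)·p^2·(1−p)] / p^3 = 3·(1−p)/p = 56.252/100.000 = 0.5625
(1−p)/p = 0.5625/3 = 0.1875  ⇒  p = 1/(1 + 0.1875) = 0.8421
Zu-181: 84.2%, Zu-183: 15.8%.

84.2%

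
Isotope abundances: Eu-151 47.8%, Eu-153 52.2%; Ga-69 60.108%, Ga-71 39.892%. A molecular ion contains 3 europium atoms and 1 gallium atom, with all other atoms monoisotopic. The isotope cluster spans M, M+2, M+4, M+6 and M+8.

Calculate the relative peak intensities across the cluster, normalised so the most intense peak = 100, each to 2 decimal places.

17.39 : 68.49 : 100.00 : 63.92 : 15.03

Europium pattern (n=3): 0.10921535 : 0.35780594 : 0.39074206 : 0.14223665
Gallium pattern (n=1): 0.60108 : 0.39892
Convolve the two distributions (both contribute in 2-u steps):
  M: 0.10921535×0.60108 = 0.065647
  M+2: 0.10921535×0.39892 + 0.35780594×0.60108 = 0.258638
  M+4: 0.35780594×0.39892 + 0.39074206×0.60108 = 0.377603
  M+6: 0.39074206×0.39892 + 0.14223665×0.60108 = 0.241370
  M+8: 0.14223665×0.39892 = 0.056741
Scale to base peak (0.377603) = 100: 17.39 : 68.49 : 100.00 : 63.92 : 15.03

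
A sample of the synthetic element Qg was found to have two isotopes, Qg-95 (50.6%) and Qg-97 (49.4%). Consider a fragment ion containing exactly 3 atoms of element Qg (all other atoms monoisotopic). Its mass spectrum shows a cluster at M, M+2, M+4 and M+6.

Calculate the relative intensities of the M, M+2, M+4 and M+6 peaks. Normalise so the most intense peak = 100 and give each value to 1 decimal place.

34.1 : 100.0 : 97.6 : 31.8

The 3 Qg atoms are independent, so intensities follow the terms of (0.506 + 0.494)^3.
P(M) = 0.506^3 = 0.129554
P(M+2) = 3 × 0.506^2 × 0.494^1 = 0.379445
P(M+4) = 3 × 0.506^1 × 0.494^2 = 0.370447
P(M+6) = 0.494^3 = 0.120554
The M+2 peak is largest (0.379445); scaling to 100 gives 34.1 : 100.0 : 97.6 : 31.8.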